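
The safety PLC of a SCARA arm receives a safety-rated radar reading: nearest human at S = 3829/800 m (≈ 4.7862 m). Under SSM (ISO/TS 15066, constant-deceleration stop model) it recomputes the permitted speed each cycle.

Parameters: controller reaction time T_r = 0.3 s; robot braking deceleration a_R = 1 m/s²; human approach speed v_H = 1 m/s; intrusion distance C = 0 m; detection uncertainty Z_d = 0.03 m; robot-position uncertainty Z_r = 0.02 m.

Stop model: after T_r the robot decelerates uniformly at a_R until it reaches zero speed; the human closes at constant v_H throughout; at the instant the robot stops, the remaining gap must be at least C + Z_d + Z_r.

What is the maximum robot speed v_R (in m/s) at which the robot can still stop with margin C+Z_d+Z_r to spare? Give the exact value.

v_R_max = 39/20 m/s = 1.9500 m/s

at the boundary: (1/2)·v² + (13/10)·v + (-3549/800) = 0
  disc = (13/10)² − 4·(1/2)·(-3549/800) = 169/16 ; √disc = 13/4
  v_R = (−(13/10) + 13/4) / (2·(1/2)) = 39/20 m/s
check:
T_s = v_R/a_R = (39/20)/1 = 1.9500 s
reaction-phase robot travel = 1.9500·0.3000 = 0.5850 m
robot covers 1.9500·1.9500 − ½·1.0000·1.9500² = 1.9013 m while stopping
human over T_r+T_s: 1.0000·(0.3000+1.9500) = 2.2500 m
margins: 0.0000+0.0300+0.0200 = 0.0500 m
sum ≈ 0.5850+1.9013+2.2500+0.0500 ≈ 4.7862 m = S ✓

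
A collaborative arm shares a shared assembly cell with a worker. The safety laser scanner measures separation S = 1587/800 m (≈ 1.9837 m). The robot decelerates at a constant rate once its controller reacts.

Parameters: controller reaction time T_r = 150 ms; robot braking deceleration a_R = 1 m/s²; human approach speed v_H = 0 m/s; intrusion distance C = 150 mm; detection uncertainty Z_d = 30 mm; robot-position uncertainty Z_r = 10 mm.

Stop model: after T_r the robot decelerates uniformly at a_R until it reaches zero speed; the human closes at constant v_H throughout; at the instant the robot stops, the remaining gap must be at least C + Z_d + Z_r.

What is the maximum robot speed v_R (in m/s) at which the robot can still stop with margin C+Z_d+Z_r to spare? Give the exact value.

quadratic (1/2)·v² + (3/20)·v + (-287/160) = 0
  disc = (3/20)² − 4·(1/2)·(-287/160) = 361/100 ; √disc = 19/10
  v_R = (−(3/20) + 19/10) / (2·(1/2)) = 7/4 m/s
check:
T_s = v_R/a_R = (7/4)/1 = 1.7500 s
reaction-phase robot travel = 1.7500·0.1500 = 0.2625 m
robot under decel: 1.7500²/(2·1.0000) = 1.5312 m
human over T_r+T_s: 0.0000·(0.1500+1.7500) = 0.0000 m
residual clearance needed = 0.1500+0.0300+0.0100 = 0.1900 m
sum ≈ 0.2625+1.5312+0.0000+0.1900 ≈ 1.9837 m = S ✓

v_R_max = 7/4 m/s = 1.7500 m/s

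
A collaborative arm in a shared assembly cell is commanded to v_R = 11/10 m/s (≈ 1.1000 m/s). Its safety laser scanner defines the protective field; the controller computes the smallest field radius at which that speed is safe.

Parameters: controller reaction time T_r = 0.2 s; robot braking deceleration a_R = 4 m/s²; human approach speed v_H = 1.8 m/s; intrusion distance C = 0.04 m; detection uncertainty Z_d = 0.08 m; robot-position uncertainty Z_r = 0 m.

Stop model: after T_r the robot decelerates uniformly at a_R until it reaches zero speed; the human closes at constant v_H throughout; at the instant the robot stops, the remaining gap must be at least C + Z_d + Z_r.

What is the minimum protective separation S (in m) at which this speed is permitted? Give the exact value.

S_min = 1077/800 m = 1.3462 m

braking lasts T_s = (11/10)/4 = 0.2750 s
robot covers v_R·T_r = 1.1000·0.2000 = 0.2200 m before braking
robot covers 1.1000·0.2750 − ½·4.0000·0.2750² = 0.1512 m while stopping
human over T_r+T_s: 1.8000·(0.2000+0.2750) = 0.8550 m
C+Z_d+Z_r = 0.0400+0.0800+0.0000 = 0.1200 m
S_min ≈ 0.2200+0.1512+0.8550+0.1200  ⇒  S_min = 1077/800 m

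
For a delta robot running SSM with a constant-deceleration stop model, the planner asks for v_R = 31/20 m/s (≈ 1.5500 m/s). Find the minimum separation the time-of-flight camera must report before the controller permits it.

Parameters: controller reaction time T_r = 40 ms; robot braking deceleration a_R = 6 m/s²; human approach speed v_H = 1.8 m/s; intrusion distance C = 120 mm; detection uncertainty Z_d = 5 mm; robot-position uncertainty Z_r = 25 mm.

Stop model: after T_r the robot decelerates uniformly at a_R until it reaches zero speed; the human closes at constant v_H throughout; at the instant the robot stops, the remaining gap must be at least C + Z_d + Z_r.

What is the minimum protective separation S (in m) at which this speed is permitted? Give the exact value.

stop time T_s = (31/20)/6 = 0.2583 s
robot in T_r: 1.5500·0.0400 = 0.0620 m
robot under decel: 1.5500²/(2·6.0000) = 0.2002 m
person approaches 1.8000·(0.0400+0.2583) = 0.5370 m
residual clearance needed = 0.1200+0.0050+0.0250 = 0.1500 m
S_min ≈ 0.0620+0.2002+0.5370+0.1500  ⇒  S_min = 22781/24000 m

S_min = 22781/24000 m = 0.9492 m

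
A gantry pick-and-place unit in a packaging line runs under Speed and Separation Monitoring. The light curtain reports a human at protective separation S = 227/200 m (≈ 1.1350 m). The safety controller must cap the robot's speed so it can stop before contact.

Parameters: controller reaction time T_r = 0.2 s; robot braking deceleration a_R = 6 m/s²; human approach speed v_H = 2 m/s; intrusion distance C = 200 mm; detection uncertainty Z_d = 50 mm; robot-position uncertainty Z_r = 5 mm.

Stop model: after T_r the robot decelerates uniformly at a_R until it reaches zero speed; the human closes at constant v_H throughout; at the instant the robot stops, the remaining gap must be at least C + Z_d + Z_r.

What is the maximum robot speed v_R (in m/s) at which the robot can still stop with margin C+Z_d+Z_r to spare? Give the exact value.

v_R_max = 4/5 m/s = 0.8000 m/s

collect terms ⇒ (1/12)·v_R² + (8/15)·v_R + (-12/25) = 0
  disc = (8/15)² − 4·(1/12)·(-12/25) = 4/9 ; √disc = 2/3
  v_R = (−(8/15) + 2/3) / (2·(1/12)) = 4/5 m/s
check:
T_s = v_R/a_R = (4/5)/6 = 0.1333 s
robot covers v_R·T_r = 0.8000·0.2000 = 0.1600 m before braking
robot covers 0.8000·0.1333 − ½·6.0000·0.1333² = 0.0533 m while stopping
human closes 2.0000·0.3333 = 0.6667 m
margins: 0.2000+0.0500+0.0050 = 0.2550 m
sum ≈ 0.1600+0.0533+0.6667+0.2550 ≈ 1.1350 m = S ✓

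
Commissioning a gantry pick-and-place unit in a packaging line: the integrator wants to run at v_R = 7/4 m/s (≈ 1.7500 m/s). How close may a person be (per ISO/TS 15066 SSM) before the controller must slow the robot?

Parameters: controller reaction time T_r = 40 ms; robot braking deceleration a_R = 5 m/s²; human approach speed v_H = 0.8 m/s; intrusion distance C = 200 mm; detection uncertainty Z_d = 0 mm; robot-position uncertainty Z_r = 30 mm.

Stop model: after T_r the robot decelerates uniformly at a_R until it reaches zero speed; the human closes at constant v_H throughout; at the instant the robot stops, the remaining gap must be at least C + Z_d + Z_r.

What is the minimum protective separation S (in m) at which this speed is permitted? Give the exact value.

stop time T_s = (7/4)/5 = 0.3500 s
reaction-phase robot travel = 1.7500·0.0400 = 0.0700 m
braking distance = 1.7500²/(2·5.0000) = 0.3063 m
human closes 0.8000·0.3900 = 0.3120 m
margins: 0.2000+0.0000+0.0300 = 0.2300 m
S_min ≈ 0.0700+0.3063+0.3120+0.2300  ⇒  S_min = 3673/4000 m

S_min = 3673/4000 m = 0.9183 m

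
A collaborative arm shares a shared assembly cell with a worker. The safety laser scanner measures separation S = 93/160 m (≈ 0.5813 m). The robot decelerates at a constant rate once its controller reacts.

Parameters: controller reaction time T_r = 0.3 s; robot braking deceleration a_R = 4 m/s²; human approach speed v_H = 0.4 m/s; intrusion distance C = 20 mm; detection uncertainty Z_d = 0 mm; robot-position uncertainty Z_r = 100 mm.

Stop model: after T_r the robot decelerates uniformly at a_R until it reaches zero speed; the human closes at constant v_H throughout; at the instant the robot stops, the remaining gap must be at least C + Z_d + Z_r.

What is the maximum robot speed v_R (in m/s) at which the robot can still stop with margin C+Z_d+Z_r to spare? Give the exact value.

at the boundary: (1/8)·v² + (2/5)·v + (-273/800) = 0
  disc = (2/5)² − 4·(1/8)·(-273/800) = 529/1600 ; √disc = 23/40
  v_R = (−(2/5) + 23/40) / (2·(1/8)) = 7/10 m/s
check:
T_s = v_R/a_R = (7/10)/4 = 0.1750 s
robot in T_r: 0.7000·0.3000 = 0.2100 m
braking distance = 0.7000²/(2·4.0000) = 0.0612 m
human over T_r+T_s: 0.4000·(0.3000+0.1750) = 0.1900 m
margins: 0.0200+0.0000+0.1000 = 0.1200 m
sum ≈ 0.2100+0.0612+0.1900+0.1200 ≈ 0.5813 m = S ✓

v_R_max = 7/10 m/s = 0.7000 m/s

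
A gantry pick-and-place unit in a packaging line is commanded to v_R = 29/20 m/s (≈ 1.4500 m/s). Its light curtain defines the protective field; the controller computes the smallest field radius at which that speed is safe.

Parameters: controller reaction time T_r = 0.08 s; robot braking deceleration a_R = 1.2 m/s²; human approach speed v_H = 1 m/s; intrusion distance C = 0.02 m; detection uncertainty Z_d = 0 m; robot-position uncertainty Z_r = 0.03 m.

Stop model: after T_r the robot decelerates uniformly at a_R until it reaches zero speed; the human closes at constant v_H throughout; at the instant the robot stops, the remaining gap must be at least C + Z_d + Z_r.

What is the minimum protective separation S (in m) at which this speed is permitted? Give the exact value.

braking lasts T_s = (29/20)/(6/5) = 1.2083 s
robot covers v_R·T_r = 1.4500·0.0800 = 0.1160 m before braking
robot under decel: 1.4500²/(2·1.2000) = 0.8760 m
human over T_r+T_s: 1.0000·(0.0800+1.2083) = 1.2883 m
C+Z_d+Z_r = 0.0200+0.0000+0.0300 = 0.0500 m
S_min ≈ 0.1160+0.8760+1.2883+0.0500  ⇒  S_min = 18643/8000 m

S_min = 18643/8000 m = 2.3304 m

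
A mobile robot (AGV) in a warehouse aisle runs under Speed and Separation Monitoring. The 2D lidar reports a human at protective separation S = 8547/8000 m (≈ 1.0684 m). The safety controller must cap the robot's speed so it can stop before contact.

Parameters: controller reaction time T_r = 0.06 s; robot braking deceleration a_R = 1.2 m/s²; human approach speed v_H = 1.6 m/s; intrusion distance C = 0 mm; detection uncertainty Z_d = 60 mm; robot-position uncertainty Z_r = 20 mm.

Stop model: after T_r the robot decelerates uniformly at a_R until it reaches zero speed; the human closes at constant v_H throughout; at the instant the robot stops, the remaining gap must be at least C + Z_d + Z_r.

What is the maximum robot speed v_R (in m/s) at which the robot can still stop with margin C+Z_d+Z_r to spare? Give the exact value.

at the boundary: (5/12)·v² + (209/150)·v + (-7139/8000) = 0
  disc = (209/150)² − 4·(5/12)·(-7139/8000) = 1234321/360000 ; √disc = 1111/600
  v_R = (−(209/150) + 1111/600) / (2·(5/12)) = 11/20 m/s
check:
braking lasts T_s = (11/20)/(6/5) = 0.4583 s
robot in T_r: 0.5500·0.0600 = 0.0330 m
robot covers 0.5500·0.4583 − ½·1.2000·0.4583² = 0.1260 m while stopping
human closes 1.6000·0.5183 = 0.8293 m
C+Z_d+Z_r = 0.0000+0.0600+0.0200 = 0.0800 m
sum ≈ 0.0330+0.1260+0.8293+0.0800 ≈ 1.0684 m = S ✓

v_R_max = 11/20 m/s = 0.5500 m/s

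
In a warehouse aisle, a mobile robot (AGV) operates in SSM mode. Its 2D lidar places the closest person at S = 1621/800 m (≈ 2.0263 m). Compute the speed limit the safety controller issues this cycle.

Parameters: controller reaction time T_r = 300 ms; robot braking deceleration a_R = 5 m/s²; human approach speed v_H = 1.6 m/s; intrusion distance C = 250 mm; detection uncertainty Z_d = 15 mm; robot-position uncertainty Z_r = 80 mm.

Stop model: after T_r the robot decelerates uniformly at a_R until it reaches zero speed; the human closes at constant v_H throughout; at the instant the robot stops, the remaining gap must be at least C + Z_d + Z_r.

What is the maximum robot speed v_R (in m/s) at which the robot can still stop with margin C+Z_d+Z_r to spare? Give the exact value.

v_R_max = 31/20 m/s = 1.5500 m/s

at the boundary: (1/10)·v² + (31/50)·v + (-961/800) = 0
  disc = (31/50)² − 4·(1/10)·(-961/800) = 8649/10000 ; √disc = 93/100
  v_R = (−(31/50) + 93/100) / (2·(1/10)) = 31/20 m/s
check:
T_s = v_R/a_R = (31/20)/5 = 0.3100 s
robot in T_r: 1.5500·0.3000 = 0.4650 m
robot under decel: 1.5500²/(2·5.0000) = 0.2402 m
human closes 1.6000·0.6100 = 0.9760 m
C+Z_d+Z_r = 0.2500+0.0150+0.0800 = 0.3450 m
sum ≈ 0.4650+0.2402+0.9760+0.3450 ≈ 2.0263 m = S ✓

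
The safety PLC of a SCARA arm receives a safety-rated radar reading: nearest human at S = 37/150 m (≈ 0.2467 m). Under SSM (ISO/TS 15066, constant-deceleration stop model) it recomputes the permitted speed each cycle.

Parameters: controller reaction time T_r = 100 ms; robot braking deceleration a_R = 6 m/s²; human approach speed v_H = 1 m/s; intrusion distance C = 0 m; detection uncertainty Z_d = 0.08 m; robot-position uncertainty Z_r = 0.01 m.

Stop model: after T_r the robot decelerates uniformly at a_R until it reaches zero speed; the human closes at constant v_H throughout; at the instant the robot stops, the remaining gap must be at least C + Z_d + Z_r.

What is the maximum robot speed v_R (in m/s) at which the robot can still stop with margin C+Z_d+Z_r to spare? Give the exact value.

v_R_max = 1/5 m/s = 0.2000 m/s

at the boundary: (1/12)·v² + (4/15)·v + (-17/300) = 0
  disc = (4/15)² − 4·(1/12)·(-17/300) = 9/100 ; √disc = 3/10
  v_R = (−(4/15) + 3/10) / (2·(1/12)) = 1/5 m/s
check:
stop time T_s = (1/5)/6 = 0.0333 s
robot covers v_R·T_r = 0.2000·0.1000 = 0.0200 m before braking
robot under decel: 0.2000²/(2·6.0000) = 0.0033 m
human over T_r+T_s: 1.0000·(0.1000+0.0333) = 0.1333 m
residual clearance needed = 0.0000+0.0800+0.0100 = 0.0900 m
sum ≈ 0.0200+0.0033+0.1333+0.0900 ≈ 0.2467 m = S ✓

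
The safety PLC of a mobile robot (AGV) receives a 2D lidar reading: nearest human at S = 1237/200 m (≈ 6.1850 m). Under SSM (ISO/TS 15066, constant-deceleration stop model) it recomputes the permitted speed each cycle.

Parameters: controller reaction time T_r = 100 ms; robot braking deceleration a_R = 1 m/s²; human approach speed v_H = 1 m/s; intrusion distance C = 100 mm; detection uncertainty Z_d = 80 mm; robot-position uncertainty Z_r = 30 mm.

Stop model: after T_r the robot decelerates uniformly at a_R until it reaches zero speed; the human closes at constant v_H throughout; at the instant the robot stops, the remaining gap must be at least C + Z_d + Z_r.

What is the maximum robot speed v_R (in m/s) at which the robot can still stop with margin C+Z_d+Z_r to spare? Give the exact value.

v_R_max = 5/2 m/s = 2.5000 m/s

quadratic (1/2)·v² + (11/10)·v + (-47/8) = 0
  disc = (11/10)² − 4·(1/2)·(-47/8) = 324/25 ; √disc = 18/5
  v_R = (−(11/10) + 18/5) / (2·(1/2)) = 5/2 m/s
check:
stop time T_s = (5/2)/1 = 2.5000 s
robot covers v_R·T_r = 2.5000·0.1000 = 0.2500 m before braking
robot under decel: 2.5000²/(2·1.0000) = 3.1250 m
person approaches 1.0000·(0.1000+2.5000) = 2.6000 m
C+Z_d+Z_r = 0.1000+0.0800+0.0300 = 0.2100 m
sum ≈ 0.2500+3.1250+2.6000+0.2100 ≈ 6.1850 m = S ✓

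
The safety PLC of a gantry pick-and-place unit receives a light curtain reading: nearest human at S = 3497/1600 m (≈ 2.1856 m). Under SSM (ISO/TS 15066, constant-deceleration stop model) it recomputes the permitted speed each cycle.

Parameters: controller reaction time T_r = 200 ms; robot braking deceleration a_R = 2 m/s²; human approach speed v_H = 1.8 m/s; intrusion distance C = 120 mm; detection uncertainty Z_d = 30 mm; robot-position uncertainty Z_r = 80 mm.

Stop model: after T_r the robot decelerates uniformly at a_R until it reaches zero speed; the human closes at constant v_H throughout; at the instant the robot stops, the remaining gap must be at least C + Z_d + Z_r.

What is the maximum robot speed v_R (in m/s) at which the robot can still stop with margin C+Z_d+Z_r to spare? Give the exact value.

v_R_max = 23/20 m/s = 1.1500 m/s

collect terms ⇒ (1/4)·v_R² + (11/10)·v_R + (-2553/1600) = 0
  disc = (11/10)² − 4·(1/4)·(-2553/1600) = 4489/1600 ; √disc = 67/40
  v_R = (−(11/10) + 67/40) / (2·(1/4)) = 23/20 m/s
check:
braking lasts T_s = (23/20)/2 = 0.5750 s
robot covers v_R·T_r = 1.1500·0.2000 = 0.2300 m before braking
robot under decel: 1.1500²/(2·2.0000) = 0.3306 m
human closes 1.8000·0.7750 = 1.3950 m
residual clearance needed = 0.1200+0.0300+0.0800 = 0.2300 m
sum ≈ 0.2300+0.3306+1.3950+0.2300 ≈ 2.1856 m = S ✓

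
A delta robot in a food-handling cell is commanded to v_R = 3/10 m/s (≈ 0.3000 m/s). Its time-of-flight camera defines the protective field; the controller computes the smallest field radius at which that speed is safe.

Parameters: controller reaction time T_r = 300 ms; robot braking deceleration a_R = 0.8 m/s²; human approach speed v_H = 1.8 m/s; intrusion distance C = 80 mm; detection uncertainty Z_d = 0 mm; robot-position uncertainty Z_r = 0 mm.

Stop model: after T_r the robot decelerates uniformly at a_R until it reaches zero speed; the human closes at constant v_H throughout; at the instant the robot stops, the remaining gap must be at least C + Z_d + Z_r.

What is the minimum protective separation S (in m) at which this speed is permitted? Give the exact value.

S_min = 1153/800 m = 1.4412 m

braking lasts T_s = (3/10)/(4/5) = 0.3750 s
robot covers v_R·T_r = 0.3000·0.3000 = 0.0900 m before braking
robot under decel: 0.3000²/(2·0.8000) = 0.0563 m
person approaches 1.8000·(0.3000+0.3750) = 1.2150 m
residual clearance needed = 0.0800+0.0000+0.0000 = 0.0800 m
S_min ≈ 0.0900+0.0563+1.2150+0.0800  ⇒  S_min = 1153/800 m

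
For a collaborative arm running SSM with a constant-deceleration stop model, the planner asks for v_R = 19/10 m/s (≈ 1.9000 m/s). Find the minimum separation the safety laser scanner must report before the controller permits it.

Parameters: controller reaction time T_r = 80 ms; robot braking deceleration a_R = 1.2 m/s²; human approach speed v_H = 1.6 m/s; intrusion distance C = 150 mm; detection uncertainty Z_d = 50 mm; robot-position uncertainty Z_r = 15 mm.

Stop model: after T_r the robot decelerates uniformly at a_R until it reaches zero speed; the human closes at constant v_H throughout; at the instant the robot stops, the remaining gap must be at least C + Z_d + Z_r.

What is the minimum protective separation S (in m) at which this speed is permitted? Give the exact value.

S_min = 1813/400 m = 4.5325 m

braking lasts T_s = (19/10)/(6/5) = 1.5833 s
robot covers v_R·T_r = 1.9000·0.0800 = 0.1520 m before braking
robot covers 1.9000·1.5833 − ½·1.2000·1.5833² = 1.5042 m while stopping
human closes 1.6000·1.6633 = 2.6613 m
margins: 0.1500+0.0500+0.0150 = 0.2150 m
S_min ≈ 0.1520+1.5042+2.6613+0.2150  ⇒  S_min = 1813/400 m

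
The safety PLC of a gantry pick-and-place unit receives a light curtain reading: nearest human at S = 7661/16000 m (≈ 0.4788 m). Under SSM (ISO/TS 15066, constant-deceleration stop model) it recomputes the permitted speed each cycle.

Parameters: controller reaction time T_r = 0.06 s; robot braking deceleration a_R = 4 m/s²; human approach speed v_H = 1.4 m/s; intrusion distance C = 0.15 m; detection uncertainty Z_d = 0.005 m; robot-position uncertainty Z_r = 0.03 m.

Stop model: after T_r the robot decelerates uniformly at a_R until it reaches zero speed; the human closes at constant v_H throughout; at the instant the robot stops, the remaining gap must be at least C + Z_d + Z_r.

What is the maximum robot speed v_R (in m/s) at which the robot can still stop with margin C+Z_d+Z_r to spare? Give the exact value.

quadratic (1/8)·v² + (41/100)·v + (-3357/16000) = 0
  disc = (41/100)² − 4·(1/8)·(-3357/16000) = 43681/160000 ; √disc = 209/400
  v_R = (−(41/100) + 209/400) / (2·(1/8)) = 9/20 m/s
check:
T_s = v_R/a_R = (9/20)/4 = 0.1125 s
robot covers v_R·T_r = 0.4500·0.0600 = 0.0270 m before braking
robot covers 0.4500·0.1125 − ½·4.0000·0.1125² = 0.0253 m while stopping
person approaches 1.4000·(0.0600+0.1125) = 0.2415 m
C+Z_d+Z_r = 0.1500+0.0050+0.0300 = 0.1850 m
sum ≈ 0.0270+0.0253+0.2415+0.1850 ≈ 0.4788 m = S ✓

v_R_max = 9/20 m/s = 0.4500 m/s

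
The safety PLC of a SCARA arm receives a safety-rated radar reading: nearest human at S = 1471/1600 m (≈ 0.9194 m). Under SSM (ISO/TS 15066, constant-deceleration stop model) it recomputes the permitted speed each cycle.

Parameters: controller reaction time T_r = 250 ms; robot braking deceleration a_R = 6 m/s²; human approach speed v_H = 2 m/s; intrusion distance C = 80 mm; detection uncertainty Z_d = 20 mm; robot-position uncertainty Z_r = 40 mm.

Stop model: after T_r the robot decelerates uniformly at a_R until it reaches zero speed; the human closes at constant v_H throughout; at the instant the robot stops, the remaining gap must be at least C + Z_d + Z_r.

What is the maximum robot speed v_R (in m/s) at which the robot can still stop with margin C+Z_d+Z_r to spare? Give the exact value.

collect terms ⇒ (1/12)·v_R² + (7/12)·v_R + (-447/1600) = 0
  disc = (7/12)² − 4·(1/12)·(-447/1600) = 6241/14400 ; √disc = 79/120
  v_R = (−(7/12) + 79/120) / (2·(1/12)) = 9/20 m/s
check:
stop time T_s = (9/20)/6 = 0.0750 s
reaction-phase robot travel = 0.4500·0.2500 = 0.1125 m
robot covers 0.4500·0.0750 − ½·6.0000·0.0750² = 0.0169 m while stopping
human over T_r+T_s: 2.0000·(0.2500+0.0750) = 0.6500 m
residual clearance needed = 0.0800+0.0200+0.0400 = 0.1400 m
sum ≈ 0.1125+0.0169+0.6500+0.1400 ≈ 0.9194 m = S ✓

v_R_max = 9/20 m/s = 0.4500 m/s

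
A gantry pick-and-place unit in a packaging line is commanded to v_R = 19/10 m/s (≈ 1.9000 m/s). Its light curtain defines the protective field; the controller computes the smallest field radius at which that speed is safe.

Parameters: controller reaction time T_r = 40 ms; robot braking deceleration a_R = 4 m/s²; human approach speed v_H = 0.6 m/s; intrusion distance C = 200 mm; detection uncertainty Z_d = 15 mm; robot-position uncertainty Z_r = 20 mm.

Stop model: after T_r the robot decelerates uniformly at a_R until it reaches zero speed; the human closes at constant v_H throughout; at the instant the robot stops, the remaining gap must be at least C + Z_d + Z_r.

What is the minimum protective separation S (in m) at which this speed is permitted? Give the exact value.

S_min = 857/800 m = 1.0713 m

braking lasts T_s = (19/10)/4 = 0.4750 s
robot covers v_R·T_r = 1.9000·0.0400 = 0.0760 m before braking
robot under decel: 1.9000²/(2·4.0000) = 0.4512 m
human over T_r+T_s: 0.6000·(0.0400+0.4750) = 0.3090 m
residual clearance needed = 0.2000+0.0150+0.0200 = 0.2350 m
S_min ≈ 0.0760+0.4512+0.3090+0.2350  ⇒  S_min = 857/800 m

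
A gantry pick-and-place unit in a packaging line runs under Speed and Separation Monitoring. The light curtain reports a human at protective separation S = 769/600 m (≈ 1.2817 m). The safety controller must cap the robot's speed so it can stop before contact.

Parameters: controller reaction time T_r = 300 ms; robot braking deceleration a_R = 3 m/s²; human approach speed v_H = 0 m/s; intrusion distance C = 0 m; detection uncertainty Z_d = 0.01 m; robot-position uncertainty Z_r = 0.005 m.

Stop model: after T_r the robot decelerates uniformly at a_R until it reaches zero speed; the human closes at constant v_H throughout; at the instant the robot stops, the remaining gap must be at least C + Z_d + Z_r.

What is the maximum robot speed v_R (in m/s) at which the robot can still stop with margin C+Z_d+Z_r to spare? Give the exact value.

collect terms ⇒ (1/6)·v_R² + (3/10)·v_R + (-19/15) = 0
  disc = (3/10)² − 4·(1/6)·(-19/15) = 841/900 ; √disc = 29/30
  v_R = (−(3/10) + 29/30) / (2·(1/6)) = 2 m/s
check:
braking lasts T_s = 2/3 = 0.6667 s
robot covers v_R·T_r = 2.0000·0.3000 = 0.6000 m before braking
robot covers 2.0000·0.6667 − ½·3.0000·0.6667² = 0.6667 m while stopping
human closes 0.0000·0.9667 = 0.0000 m
residual clearance needed = 0.0000+0.0100+0.0050 = 0.0150 m
sum ≈ 0.6000+0.6667+0.0000+0.0150 ≈ 1.2817 m = S ✓

v_R_max = 2 m/s = 2.0000 m/s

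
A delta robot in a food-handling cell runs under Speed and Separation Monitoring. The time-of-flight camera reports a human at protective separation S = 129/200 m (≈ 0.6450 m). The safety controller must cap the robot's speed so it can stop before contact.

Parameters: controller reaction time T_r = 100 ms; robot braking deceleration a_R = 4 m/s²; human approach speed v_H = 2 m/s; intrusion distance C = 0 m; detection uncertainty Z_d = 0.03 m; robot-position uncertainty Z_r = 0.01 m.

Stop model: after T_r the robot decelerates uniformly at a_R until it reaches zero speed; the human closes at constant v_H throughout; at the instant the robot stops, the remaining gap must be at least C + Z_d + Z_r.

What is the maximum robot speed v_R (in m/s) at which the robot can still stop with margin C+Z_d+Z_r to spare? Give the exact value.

v_R_max = 3/5 m/s = 0.6000 m/s

collect terms ⇒ (1/8)·v_R² + (3/5)·v_R + (-81/200) = 0
  disc = (3/5)² − 4·(1/8)·(-81/200) = 9/16 ; √disc = 3/4
  v_R = (−(3/5) + 3/4) / (2·(1/8)) = 3/5 m/s
check:
stop time T_s = (3/5)/4 = 0.1500 s
robot in T_r: 0.6000·0.1000 = 0.0600 m
braking distance = 0.6000²/(2·4.0000) = 0.0450 m
human over T_r+T_s: 2.0000·(0.1000+0.1500) = 0.5000 m
C+Z_d+Z_r = 0.0000+0.0300+0.0100 = 0.0400 m
sum ≈ 0.0600+0.0450+0.5000+0.0400 ≈ 0.6450 m = S ✓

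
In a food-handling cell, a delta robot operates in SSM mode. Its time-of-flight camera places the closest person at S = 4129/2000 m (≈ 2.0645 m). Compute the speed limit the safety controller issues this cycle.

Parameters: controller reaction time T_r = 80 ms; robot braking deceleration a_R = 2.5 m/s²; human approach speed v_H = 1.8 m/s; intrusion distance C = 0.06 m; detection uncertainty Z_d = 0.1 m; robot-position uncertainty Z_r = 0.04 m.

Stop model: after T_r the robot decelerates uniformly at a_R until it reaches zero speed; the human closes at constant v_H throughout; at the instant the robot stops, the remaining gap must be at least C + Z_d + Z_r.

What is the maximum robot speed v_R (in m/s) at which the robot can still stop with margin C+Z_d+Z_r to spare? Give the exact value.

at the boundary: (1/5)·v² + (4/5)·v + (-3441/2000) = 0
  disc = (4/5)² − 4·(1/5)·(-3441/2000) = 5041/2500 ; √disc = 71/50
  v_R = (−(4/5) + 71/50) / (2·(1/5)) = 31/20 m/s
check:
stop time T_s = (31/20)/(5/2) = 0.6200 s
robot in T_r: 1.5500·0.0800 = 0.1240 m
robot covers 1.5500·0.6200 − ½·2.5000·0.6200² = 0.4805 m while stopping
person approaches 1.8000·(0.0800+0.6200) = 1.2600 m
residual clearance needed = 0.0600+0.1000+0.0400 = 0.2000 m
sum ≈ 0.1240+0.4805+1.2600+0.2000 ≈ 2.0645 m = S ✓

v_R_max = 31/20 m/s = 1.5500 m/s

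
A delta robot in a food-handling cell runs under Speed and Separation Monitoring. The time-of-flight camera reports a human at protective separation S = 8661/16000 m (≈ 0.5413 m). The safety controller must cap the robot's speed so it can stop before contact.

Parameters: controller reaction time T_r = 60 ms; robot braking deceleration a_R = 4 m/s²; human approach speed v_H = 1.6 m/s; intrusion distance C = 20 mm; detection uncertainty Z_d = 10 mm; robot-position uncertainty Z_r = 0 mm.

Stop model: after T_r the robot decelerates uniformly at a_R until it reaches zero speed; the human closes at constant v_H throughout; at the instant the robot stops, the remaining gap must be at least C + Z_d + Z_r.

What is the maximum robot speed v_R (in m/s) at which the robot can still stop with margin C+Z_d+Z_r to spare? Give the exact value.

at the boundary: (1/8)·v² + (23/50)·v + (-1329/3200) = 0
  disc = (23/50)² − 4·(1/8)·(-1329/3200) = 67081/160000 ; √disc = 259/400
  v_R = (−(23/50) + 259/400) / (2·(1/8)) = 3/4 m/s
check:
T_s = v_R/a_R = (3/4)/4 = 0.1875 s
robot in T_r: 0.7500·0.0600 = 0.0450 m
braking distance = 0.7500²/(2·4.0000) = 0.0703 m
human over T_r+T_s: 1.6000·(0.0600+0.1875) = 0.3960 m
C+Z_d+Z_r = 0.0200+0.0100+0.0000 = 0.0300 m
sum ≈ 0.0450+0.0703+0.3960+0.0300 ≈ 0.5413 m = S ✓

v_R_max = 3/4 m/s = 0.7500 m/s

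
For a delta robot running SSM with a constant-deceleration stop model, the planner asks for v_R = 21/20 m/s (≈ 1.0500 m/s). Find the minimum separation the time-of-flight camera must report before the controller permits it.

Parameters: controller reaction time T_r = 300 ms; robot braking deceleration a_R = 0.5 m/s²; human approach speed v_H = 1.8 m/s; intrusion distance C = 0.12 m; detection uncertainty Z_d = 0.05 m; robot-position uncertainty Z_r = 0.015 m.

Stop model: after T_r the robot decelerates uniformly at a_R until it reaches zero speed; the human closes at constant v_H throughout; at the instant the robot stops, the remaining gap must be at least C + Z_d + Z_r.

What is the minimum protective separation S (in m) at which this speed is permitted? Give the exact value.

T_s = v_R/a_R = (21/20)/(1/2) = 2.1000 s
robot in T_r: 1.0500·0.3000 = 0.3150 m
braking distance = 1.0500²/(2·0.5000) = 1.1025 m
person approaches 1.8000·(0.3000+2.1000) = 4.3200 m
residual clearance needed = 0.1200+0.0500+0.0150 = 0.1850 m
S_min ≈ 0.3150+1.1025+4.3200+0.1850  ⇒  S_min = 2369/400 m

S_min = 2369/400 m = 5.9225 m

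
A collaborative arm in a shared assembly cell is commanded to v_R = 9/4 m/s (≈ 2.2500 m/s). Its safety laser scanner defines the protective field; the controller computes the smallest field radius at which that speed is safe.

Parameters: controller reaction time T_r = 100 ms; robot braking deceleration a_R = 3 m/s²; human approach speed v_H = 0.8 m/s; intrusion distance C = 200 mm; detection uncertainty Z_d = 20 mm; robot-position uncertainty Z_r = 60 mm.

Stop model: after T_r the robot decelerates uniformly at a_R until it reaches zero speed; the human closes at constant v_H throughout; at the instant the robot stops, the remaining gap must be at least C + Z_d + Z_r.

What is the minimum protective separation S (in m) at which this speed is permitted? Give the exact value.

S_min = 1623/800 m = 2.0288 m

stop time T_s = (9/4)/3 = 0.7500 s
robot covers v_R·T_r = 2.2500·0.1000 = 0.2250 m before braking
robot covers 2.2500·0.7500 − ½·3.0000·0.7500² = 0.8438 m while stopping
human closes 0.8000·0.8500 = 0.6800 m
C+Z_d+Z_r = 0.2000+0.0200+0.0600 = 0.2800 m
S_min ≈ 0.2250+0.8438+0.6800+0.2800  ⇒  S_min = 1623/800 m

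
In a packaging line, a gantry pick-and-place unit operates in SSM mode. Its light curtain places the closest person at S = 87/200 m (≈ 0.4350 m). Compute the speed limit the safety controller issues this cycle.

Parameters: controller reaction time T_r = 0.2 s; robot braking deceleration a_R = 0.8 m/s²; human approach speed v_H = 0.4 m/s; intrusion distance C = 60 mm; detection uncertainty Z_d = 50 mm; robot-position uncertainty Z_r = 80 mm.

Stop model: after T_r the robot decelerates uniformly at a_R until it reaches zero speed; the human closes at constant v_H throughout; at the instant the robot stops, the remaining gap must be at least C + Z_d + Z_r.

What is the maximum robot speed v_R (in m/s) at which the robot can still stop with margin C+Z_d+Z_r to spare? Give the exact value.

v_R_max = 1/5 m/s = 0.2000 m/s

at the boundary: (5/8)·v² + (7/10)·v + (-33/200) = 0
  disc = (7/10)² − 4·(5/8)·(-33/200) = 361/400 ; √disc = 19/20
  v_R = (−(7/10) + 19/20) / (2·(5/8)) = 1/5 m/s
check:
stop time T_s = (1/5)/(4/5) = 0.2500 s
reaction-phase robot travel = 0.2000·0.2000 = 0.0400 m
braking distance = 0.2000²/(2·0.8000) = 0.0250 m
human over T_r+T_s: 0.4000·(0.2000+0.2500) = 0.1800 m
margins: 0.0600+0.0500+0.0800 = 0.1900 m
sum ≈ 0.0400+0.0250+0.1800+0.1900 ≈ 0.4350 m = S ✓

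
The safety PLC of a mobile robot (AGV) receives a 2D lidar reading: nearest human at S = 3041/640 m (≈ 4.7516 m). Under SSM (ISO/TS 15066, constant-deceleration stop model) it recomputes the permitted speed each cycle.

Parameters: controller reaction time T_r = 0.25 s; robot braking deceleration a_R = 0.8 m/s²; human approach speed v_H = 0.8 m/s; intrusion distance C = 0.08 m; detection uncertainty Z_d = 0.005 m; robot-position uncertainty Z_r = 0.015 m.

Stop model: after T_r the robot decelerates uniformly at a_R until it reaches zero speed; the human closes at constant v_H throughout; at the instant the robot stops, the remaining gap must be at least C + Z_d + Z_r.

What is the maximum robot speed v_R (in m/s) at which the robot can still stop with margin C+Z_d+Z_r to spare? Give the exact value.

v_R_max = 37/20 m/s = 1.8500 m/s

quadratic (5/8)·v² + (5/4)·v + (-2849/640) = 0
  disc = (5/4)² − 4·(5/8)·(-2849/640) = 3249/256 ; √disc = 57/16
  v_R = (−(5/4) + 57/16) / (2·(5/8)) = 37/20 m/s
check:
stop time T_s = (37/20)/(4/5) = 2.3125 s
reaction-phase robot travel = 1.8500·0.2500 = 0.4625 m
robot under decel: 1.8500²/(2·0.8000) = 2.1391 m
human closes 0.8000·2.5625 = 2.0500 m
residual clearance needed = 0.0800+0.0050+0.0150 = 0.1000 m
sum ≈ 0.4625+2.1391+2.0500+0.1000 ≈ 4.7516 m = S ✓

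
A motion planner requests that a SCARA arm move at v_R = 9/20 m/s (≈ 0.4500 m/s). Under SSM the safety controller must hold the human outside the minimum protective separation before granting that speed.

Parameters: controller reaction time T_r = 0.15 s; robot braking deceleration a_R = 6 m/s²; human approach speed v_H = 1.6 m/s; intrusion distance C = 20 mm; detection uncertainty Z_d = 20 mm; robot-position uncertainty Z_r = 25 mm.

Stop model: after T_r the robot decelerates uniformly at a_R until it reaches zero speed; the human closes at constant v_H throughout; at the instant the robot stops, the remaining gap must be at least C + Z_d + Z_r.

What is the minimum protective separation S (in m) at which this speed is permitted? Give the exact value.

stop time T_s = (9/20)/6 = 0.0750 s
robot covers v_R·T_r = 0.4500·0.1500 = 0.0675 m before braking
braking distance = 0.4500²/(2·6.0000) = 0.0169 m
human over T_r+T_s: 1.6000·(0.1500+0.0750) = 0.3600 m
margins: 0.0200+0.0200+0.0250 = 0.0650 m
S_min ≈ 0.0675+0.0169+0.3600+0.0650  ⇒  S_min = 163/320 m

S_min = 163/320 m = 0.5094 m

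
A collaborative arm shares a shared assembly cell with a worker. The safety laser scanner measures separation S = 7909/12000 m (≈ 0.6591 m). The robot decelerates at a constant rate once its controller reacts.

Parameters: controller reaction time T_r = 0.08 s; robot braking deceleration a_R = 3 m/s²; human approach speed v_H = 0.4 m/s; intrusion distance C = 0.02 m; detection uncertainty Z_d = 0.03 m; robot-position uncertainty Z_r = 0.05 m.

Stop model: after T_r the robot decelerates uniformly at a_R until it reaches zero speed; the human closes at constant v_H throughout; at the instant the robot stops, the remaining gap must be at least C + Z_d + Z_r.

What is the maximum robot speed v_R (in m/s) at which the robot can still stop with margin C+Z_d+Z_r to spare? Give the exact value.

v_R_max = 5/4 m/s = 1.2500 m/s

quadratic (1/6)·v² + (16/75)·v + (-253/480) = 0
  disc = (16/75)² − 4·(1/6)·(-253/480) = 3969/10000 ; √disc = 63/100
  v_R = (−(16/75) + 63/100) / (2·(1/6)) = 5/4 m/s
check:
braking lasts T_s = (5/4)/3 = 0.4167 s
reaction-phase robot travel = 1.2500·0.0800 = 0.1000 m
robot covers 1.2500·0.4167 − ½·3.0000·0.4167² = 0.2604 m while stopping
person approaches 0.4000·(0.0800+0.4167) = 0.1987 m
C+Z_d+Z_r = 0.0200+0.0300+0.0500 = 0.1000 m
sum ≈ 0.1000+0.2604+0.1987+0.1000 ≈ 0.6591 m = S ✓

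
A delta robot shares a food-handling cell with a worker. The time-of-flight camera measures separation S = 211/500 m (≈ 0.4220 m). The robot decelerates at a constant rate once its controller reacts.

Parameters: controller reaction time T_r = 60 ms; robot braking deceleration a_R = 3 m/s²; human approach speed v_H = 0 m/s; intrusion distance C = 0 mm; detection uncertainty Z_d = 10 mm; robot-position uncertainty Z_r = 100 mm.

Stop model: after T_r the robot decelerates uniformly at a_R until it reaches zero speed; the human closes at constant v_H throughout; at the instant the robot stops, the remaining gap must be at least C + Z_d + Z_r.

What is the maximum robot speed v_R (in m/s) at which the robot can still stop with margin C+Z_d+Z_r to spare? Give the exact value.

v_R_max = 6/5 m/s = 1.2000 m/s

quadratic (1/6)·v² + (3/50)·v + (-39/125) = 0
  disc = (3/50)² − 4·(1/6)·(-39/125) = 529/2500 ; √disc = 23/50
  v_R = (−(3/50) + 23/50) / (2·(1/6)) = 6/5 m/s
check:
stop time T_s = (6/5)/3 = 0.4000 s
robot in T_r: 1.2000·0.0600 = 0.0720 m
robot under decel: 1.2000²/(2·3.0000) = 0.2400 m
human over T_r+T_s: 0.0000·(0.0600+0.4000) = 0.0000 m
residual clearance needed = 0.0000+0.0100+0.1000 = 0.1100 m
sum ≈ 0.0720+0.2400+0.0000+0.1100 ≈ 0.4220 m = S ✓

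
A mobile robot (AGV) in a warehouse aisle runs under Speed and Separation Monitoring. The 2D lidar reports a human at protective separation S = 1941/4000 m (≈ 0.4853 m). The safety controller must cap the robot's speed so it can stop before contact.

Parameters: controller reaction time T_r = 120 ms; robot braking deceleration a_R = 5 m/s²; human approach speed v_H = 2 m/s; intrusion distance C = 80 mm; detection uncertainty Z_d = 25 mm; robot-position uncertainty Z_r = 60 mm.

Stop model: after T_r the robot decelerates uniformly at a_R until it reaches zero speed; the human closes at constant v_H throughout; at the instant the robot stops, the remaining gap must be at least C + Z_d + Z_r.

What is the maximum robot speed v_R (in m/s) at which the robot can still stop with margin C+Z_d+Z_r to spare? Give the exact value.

v_R_max = 3/20 m/s = 0.1500 m/s

collect terms ⇒ (1/10)·v_R² + (13/25)·v_R + (-321/4000) = 0
  disc = (13/25)² − 4·(1/10)·(-321/4000) = 121/400 ; √disc = 11/20
  v_R = (−(13/25) + 11/20) / (2·(1/10)) = 3/20 m/s
check:
braking lasts T_s = (3/20)/5 = 0.0300 s
robot covers v_R·T_r = 0.1500·0.1200 = 0.0180 m before braking
robot covers 0.1500·0.0300 − ½·5.0000·0.0300² = 0.0022 m while stopping
person approaches 2.0000·(0.1200+0.0300) = 0.3000 m
residual clearance needed = 0.0800+0.0250+0.0600 = 0.1650 m
sum ≈ 0.0180+0.0022+0.3000+0.1650 ≈ 0.4853 m = S ✓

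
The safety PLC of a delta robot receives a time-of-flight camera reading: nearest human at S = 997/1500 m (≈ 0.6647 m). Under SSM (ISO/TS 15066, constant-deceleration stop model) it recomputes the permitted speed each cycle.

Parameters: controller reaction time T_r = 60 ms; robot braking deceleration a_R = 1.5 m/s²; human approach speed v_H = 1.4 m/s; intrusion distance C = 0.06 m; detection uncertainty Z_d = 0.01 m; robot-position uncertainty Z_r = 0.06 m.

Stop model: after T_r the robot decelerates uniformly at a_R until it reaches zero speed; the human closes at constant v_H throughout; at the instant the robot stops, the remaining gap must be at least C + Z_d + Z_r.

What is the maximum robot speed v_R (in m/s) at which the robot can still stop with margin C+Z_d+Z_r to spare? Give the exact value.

v_R_max = 2/5 m/s = 0.4000 m/s

at the boundary: (1/3)·v² + (149/150)·v + (-169/375) = 0
  disc = (149/150)² − 4·(1/3)·(-169/375) = 3969/2500 ; √disc = 63/50
  v_R = (−(149/150) + 63/50) / (2·(1/3)) = 2/5 m/s
check:
stop time T_s = (2/5)/(3/2) = 0.2667 s
robot covers v_R·T_r = 0.4000·0.0600 = 0.0240 m before braking
braking distance = 0.4000²/(2·1.5000) = 0.0533 m
human over T_r+T_s: 1.4000·(0.0600+0.2667) = 0.4573 m
residual clearance needed = 0.0600+0.0100+0.0600 = 0.1300 m
sum ≈ 0.0240+0.0533+0.4573+0.1300 ≈ 0.6647 m = S ✓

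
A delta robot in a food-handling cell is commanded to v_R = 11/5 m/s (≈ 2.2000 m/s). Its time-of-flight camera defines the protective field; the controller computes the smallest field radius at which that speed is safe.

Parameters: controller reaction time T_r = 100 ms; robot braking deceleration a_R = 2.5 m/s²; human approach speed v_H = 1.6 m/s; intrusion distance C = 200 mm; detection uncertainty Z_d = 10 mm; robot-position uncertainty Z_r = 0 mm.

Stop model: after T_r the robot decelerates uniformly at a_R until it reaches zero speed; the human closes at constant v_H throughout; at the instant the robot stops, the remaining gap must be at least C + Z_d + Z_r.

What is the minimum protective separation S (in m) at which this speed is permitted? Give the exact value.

stop time T_s = (11/5)/(5/2) = 0.8800 s
robot covers v_R·T_r = 2.2000·0.1000 = 0.2200 m before braking
robot under decel: 2.2000²/(2·2.5000) = 0.9680 m
human over T_r+T_s: 1.6000·(0.1000+0.8800) = 1.5680 m
C+Z_d+Z_r = 0.2000+0.0100+0.0000 = 0.2100 m
S_min ≈ 0.2200+0.9680+1.5680+0.2100  ⇒  S_min = 1483/500 m

S_min = 1483/500 m = 2.9660 m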